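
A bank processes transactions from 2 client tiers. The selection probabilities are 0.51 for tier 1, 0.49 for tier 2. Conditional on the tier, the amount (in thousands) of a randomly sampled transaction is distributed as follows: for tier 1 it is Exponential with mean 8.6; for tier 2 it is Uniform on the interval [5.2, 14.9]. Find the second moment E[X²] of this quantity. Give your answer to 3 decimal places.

128.772

For each component E[X²] = Var + (mean)², giving 1: 147.92; 2: 108.843.
Overall E[X²] = 0.51·147.92 + 0.49·108.843 = 128.772.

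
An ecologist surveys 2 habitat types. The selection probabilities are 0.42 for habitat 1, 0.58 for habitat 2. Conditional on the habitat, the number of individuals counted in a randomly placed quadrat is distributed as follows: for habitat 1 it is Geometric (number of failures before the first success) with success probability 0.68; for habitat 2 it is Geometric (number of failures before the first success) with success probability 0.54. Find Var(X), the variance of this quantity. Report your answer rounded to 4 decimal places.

Per component, 1: μ=0.470588, E[X²]=0.913495; 2: μ=0.851852, E[X²]=2.30316.
E[X] = 0.42·0.470588 + 0.58·0.851852 = 0.691721.
E[X²] = 0.42·0.913495 + 0.58·2.30316 = 1.7195.
Var(X) = E[X²] − (E[X])² = 1.7195 − 0.478478 = 1.24102.

1.2410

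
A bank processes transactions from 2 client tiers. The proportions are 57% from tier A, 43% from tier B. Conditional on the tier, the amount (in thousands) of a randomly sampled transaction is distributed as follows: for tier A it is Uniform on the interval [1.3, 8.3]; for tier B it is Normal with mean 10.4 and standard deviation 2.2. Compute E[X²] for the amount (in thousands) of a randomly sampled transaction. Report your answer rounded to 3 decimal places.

64.050

For each component E[X²] = Var + (mean)², giving A: 27.1233; B: 113.
Overall E[X²] = 0.57·27.1233 + 0.43·113 = 64.0503.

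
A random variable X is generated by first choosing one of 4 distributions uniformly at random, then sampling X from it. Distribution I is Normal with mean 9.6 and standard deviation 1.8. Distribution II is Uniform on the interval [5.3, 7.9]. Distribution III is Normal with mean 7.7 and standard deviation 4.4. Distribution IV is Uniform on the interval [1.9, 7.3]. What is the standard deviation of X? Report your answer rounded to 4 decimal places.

3.1105

Per component, I: μ=9.6, E[X²]=95.4; II: μ=6.6, E[X²]=44.1233; III: μ=7.7, E[X²]=78.65; IV: μ=4.6, E[X²]=23.59.
E[X] = 0.25·9.6 + 0.25·6.6 + 0.25·7.7 + 0.25·4.6 = 7.125.
E[X²] = 0.25·95.4 + 0.25·44.1233 + 0.25·78.65 + 0.25·23.59 = 60.4408.
Var(X) = E[X²] − (E[X])² = 60.4408 − 50.7656 = 9.67521.
SD(X) = √9.67521 = 3.1105.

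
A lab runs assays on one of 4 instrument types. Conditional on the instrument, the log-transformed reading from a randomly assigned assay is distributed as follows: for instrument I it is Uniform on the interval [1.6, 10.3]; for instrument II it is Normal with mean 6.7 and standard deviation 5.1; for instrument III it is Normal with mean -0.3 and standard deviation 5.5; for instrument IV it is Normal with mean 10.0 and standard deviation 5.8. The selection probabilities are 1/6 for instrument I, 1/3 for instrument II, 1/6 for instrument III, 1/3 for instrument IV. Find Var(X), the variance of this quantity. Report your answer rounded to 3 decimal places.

Per component, I: μ=5.95, E[X²]=41.71; II: μ=6.7, E[X²]=70.9; III: μ=-0.3, E[X²]=30.34; IV: μ=10, E[X²]=133.64.
E[X] = 0.166667·5.95 + 0.333333·6.7 + 0.166667·-0.3 + 0.333333·10 = 6.50833.
E[X²] = 0.166667·41.71 + 0.333333·70.9 + 0.166667·30.34 + 0.333333·133.64 = 80.1883.
Var(X) = E[X²] − (E[X])² = 80.1883 − 42.3584 = 37.8299.

37.830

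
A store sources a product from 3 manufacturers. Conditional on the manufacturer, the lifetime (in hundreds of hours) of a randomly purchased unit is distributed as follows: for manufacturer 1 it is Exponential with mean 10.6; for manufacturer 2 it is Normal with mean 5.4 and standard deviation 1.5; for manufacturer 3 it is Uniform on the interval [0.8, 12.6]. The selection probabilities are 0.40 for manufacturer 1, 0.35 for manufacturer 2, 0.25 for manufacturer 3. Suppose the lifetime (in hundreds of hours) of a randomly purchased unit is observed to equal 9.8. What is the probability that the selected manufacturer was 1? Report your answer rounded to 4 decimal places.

Likelihoods f(9.8 | ·): 1: 0.0374263; 2: 0.0036007; 3: 0.0847458.
Posterior ∝ prior × likelihood. Numerator for 1: 0.4·0.0374263 = 0.0149705.
Normalizing constant: 0.4·0.0374263 + 0.35·0.0036007 + 0.25·0.0847458 = 0.0374172.
P(1 | observation) = 0.0149705 / 0.0374172 = 0.400097.

0.4001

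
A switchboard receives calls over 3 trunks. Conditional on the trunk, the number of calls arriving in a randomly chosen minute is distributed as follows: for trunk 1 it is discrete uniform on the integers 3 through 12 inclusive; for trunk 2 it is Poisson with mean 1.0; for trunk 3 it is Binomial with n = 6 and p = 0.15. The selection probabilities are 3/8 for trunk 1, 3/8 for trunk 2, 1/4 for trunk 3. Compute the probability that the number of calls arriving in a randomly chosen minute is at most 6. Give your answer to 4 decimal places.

Conditional on each trunk, P(X ≤ 6): 1: 0.4; 2: 0.999917; 3: 1.
By total probability, P(X ≤ 6) = 0.375·0.4 + 0.375·0.999917 + 0.25·1 = 0.774969.

0.7750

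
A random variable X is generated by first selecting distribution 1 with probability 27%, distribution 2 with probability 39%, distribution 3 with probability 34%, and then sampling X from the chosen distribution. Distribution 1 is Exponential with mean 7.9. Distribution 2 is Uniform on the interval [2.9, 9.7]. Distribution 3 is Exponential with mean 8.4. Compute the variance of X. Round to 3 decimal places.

43.221

Per component, 1: μ=7.9, E[X²]=124.82; 2: μ=6.3, E[X²]=43.5433; 3: μ=8.4, E[X²]=141.12.
E[X] = 0.27·7.9 + 0.39·6.3 + 0.34·8.4 = 7.446.
E[X²] = 0.27·124.82 + 0.39·43.5433 + 0.34·141.12 = 98.6641.
Var(X) = E[X²] − (E[X])² = 98.6641 − 55.4429 = 43.2212.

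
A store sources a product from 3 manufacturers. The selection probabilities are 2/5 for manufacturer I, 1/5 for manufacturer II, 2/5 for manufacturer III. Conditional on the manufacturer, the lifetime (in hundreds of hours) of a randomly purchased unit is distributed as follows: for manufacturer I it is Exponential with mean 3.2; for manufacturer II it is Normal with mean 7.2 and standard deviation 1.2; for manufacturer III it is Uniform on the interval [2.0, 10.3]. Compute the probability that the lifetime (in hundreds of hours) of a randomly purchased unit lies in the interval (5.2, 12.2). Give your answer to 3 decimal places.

Conditional on each manufacturer, P(5.2 < X < 12.2): I: 0.174819; II: 0.952194; III: 0.614458.
By total probability, P(5.2 < X < 12.2) = 0.4·0.174819 + 0.2·0.952194 + 0.4·0.614458 = 0.506149.

0.506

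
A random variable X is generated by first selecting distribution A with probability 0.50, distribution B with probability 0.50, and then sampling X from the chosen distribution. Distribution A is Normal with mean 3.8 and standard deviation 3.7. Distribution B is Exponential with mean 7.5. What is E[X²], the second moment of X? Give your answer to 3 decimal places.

70.315

For each component E[X²] = Var + (mean)², giving A: 28.13; B: 112.5.
Overall E[X²] = 0.5·28.13 + 0.5·112.5 = 70.315.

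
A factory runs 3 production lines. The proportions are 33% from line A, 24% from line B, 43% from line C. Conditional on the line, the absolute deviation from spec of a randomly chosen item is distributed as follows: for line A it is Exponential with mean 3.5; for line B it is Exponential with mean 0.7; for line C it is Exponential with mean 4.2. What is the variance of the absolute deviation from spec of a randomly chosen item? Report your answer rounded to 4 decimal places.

Per component, A: μ=3.5, E[X²]=24.5; B: μ=0.7, E[X²]=0.98; C: μ=4.2, E[X²]=35.28.
E[X] = 0.33·3.5 + 0.24·0.7 + 0.43·4.2 = 3.129.
E[X²] = 0.33·24.5 + 0.24·0.98 + 0.43·35.28 = 23.4906.
Var(X) = E[X²] − (E[X])² = 23.4906 − 9.79064 = 13.7.

13.7000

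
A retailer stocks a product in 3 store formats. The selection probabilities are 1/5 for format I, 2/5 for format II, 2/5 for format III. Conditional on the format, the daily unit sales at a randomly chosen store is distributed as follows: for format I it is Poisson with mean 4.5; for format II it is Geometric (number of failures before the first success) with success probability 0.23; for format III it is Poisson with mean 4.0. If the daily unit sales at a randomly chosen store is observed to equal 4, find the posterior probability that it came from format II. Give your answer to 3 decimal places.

Likelihoods P(X=4 | ·): I: 0.189808; II: 0.080852; III: 0.195367.
Posterior ∝ prior × likelihood. Numerator for II: 0.4·0.080852 = 0.0323408.
Normalizing constant: 0.2·0.189808 + 0.4·0.080852 + 0.4·0.195367 = 0.148449.
P(II | observation) = 0.0323408 / 0.148449 = 0.217858.

0.218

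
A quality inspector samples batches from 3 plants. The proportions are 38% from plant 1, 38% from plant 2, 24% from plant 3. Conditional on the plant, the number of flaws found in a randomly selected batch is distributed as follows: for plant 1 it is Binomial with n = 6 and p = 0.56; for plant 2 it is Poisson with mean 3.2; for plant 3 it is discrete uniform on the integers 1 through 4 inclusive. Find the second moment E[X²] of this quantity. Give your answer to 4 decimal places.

11.7590

For each component E[X²] = Var + (mean)², giving 1: 12.768; 2: 13.44; 3: 7.5.
Overall E[X²] = 0.38·12.768 + 0.38·13.44 + 0.24·7.5 = 11.759.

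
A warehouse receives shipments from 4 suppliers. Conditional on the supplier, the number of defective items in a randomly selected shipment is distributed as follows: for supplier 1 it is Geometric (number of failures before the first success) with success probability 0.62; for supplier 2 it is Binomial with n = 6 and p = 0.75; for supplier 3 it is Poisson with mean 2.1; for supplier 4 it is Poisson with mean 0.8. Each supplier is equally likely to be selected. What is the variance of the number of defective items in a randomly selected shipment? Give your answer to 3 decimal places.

Per component, 1: μ=0.612903, E[X²]=1.3642; 2: μ=4.5, E[X²]=21.375; 3: μ=2.1, E[X²]=6.51; 4: μ=0.8, E[X²]=1.44.
E[X] = 0.25·0.612903 + 0.25·4.5 + 0.25·2.1 + 0.25·0.8 = 2.00323.
E[X²] = 0.25·1.3642 + 0.25·21.375 + 0.25·6.51 + 0.25·1.44 = 7.6723.
Var(X) = E[X²] − (E[X])² = 7.6723 − 4.01291 = 3.65939.

3.659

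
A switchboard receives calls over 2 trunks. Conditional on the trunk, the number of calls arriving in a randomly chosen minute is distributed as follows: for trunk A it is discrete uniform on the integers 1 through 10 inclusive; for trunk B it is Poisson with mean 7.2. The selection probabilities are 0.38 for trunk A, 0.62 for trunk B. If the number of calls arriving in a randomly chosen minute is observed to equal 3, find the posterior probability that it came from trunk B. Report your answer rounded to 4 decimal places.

0.4311

Likelihoods P(X=3 | ·): A: 0.1; B: 0.0464436.
Posterior ∝ prior × likelihood. Numerator for B: 0.62·0.0464436 = 0.028795.
Normalizing constant: 0.38·0.1 + 0.62·0.0464436 = 0.066795.
P(B | observation) = 0.028795 / 0.066795 = 0.431095.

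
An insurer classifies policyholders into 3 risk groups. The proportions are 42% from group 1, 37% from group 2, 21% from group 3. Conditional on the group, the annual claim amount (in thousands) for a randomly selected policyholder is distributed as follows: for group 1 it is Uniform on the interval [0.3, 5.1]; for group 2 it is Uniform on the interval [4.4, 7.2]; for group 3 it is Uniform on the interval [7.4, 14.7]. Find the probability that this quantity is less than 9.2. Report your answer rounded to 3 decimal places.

0.842

Conditional on each group, P(X < 9.2): 1: 1; 2: 1; 3: 0.246575.
By total probability, P(X < 9.2) = 0.42·1 + 0.37·1 + 0.21·0.246575 = 0.841781.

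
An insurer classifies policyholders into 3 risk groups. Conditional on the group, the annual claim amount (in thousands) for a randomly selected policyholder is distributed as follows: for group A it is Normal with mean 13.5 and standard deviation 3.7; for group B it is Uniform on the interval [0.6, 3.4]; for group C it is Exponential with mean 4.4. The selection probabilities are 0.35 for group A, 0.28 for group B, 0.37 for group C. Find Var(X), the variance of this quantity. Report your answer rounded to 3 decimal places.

36.419

Per component, A: μ=13.5, E[X²]=195.94; B: μ=2, E[X²]=4.65333; C: μ=4.4, E[X²]=38.72.
E[X] = 0.35·13.5 + 0.28·2 + 0.37·4.4 = 6.913.
E[X²] = 0.35·195.94 + 0.28·4.65333 + 0.37·38.72 = 84.2083.
Var(X) = E[X²] − (E[X])² = 84.2083 − 47.7896 = 36.4188.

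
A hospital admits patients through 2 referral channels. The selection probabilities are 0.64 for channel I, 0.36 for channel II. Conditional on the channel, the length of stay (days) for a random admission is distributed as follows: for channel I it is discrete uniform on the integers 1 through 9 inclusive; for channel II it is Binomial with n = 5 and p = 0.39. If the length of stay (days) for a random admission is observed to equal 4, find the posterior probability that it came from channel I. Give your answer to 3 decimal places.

Likelihoods P(X=4 | ·): I: 0.111111; II: 0.07056.
Posterior ∝ prior × likelihood. Numerator for I: 0.64·0.111111 = 0.0711111.
Normalizing constant: 0.64·0.111111 + 0.36·0.07056 = 0.0965127.
P(I | observation) = 0.0711111 / 0.0965127 = 0.736806.

0.737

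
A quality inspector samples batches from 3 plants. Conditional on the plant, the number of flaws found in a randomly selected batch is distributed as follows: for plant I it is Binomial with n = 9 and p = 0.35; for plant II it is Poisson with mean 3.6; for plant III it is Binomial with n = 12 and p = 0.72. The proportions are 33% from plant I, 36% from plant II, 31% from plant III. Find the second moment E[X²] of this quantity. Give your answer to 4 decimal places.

33.8030

For each component E[X²] = Var + (mean)², giving I: 11.97; II: 16.56; III: 77.0688.
Overall E[X²] = 0.33·11.97 + 0.36·16.56 + 0.31·77.0688 = 33.803.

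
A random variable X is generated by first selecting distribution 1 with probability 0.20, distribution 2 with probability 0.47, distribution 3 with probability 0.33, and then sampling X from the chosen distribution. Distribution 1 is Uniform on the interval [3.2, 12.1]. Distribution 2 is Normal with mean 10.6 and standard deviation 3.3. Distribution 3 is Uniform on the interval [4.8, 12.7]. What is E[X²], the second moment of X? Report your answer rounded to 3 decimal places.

For each component E[X²] = Var + (mean)², giving 1: 65.1233; 2: 123.25; 3: 81.7633.
Overall E[X²] = 0.2·65.1233 + 0.47·123.25 + 0.33·81.7633 = 97.9341.

97.934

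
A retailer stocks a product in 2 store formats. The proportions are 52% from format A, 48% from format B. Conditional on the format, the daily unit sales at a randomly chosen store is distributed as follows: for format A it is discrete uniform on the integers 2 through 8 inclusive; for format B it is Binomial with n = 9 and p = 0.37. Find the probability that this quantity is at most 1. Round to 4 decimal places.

Conditional on each format, P(X ≤ 1): A: 0; B: 0.0982697.
By total probability, P(X ≤ 1) = 0.52·0 + 0.48·0.0982697 = 0.0471695.

0.0472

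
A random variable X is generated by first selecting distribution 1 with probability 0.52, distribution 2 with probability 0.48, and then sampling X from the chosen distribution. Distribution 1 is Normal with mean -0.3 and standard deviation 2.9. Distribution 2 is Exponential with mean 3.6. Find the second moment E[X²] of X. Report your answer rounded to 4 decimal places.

For each component E[X²] = Var + (mean)², giving 1: 8.5; 2: 25.92.
Overall E[X²] = 0.52·8.5 + 0.48·25.92 = 16.8616.

16.8616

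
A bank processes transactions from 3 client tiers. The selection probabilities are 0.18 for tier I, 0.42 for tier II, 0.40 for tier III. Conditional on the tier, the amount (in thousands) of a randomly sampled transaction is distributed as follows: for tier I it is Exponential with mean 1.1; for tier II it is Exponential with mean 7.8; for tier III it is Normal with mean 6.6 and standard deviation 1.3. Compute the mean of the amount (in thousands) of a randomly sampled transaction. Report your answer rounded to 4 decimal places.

6.1140

Component means — I: 1.1; II: 7.8; III: 6.6.
E[X] = 0.18·1.1 + 0.42·7.8 + 0.4·6.6 = 6.114.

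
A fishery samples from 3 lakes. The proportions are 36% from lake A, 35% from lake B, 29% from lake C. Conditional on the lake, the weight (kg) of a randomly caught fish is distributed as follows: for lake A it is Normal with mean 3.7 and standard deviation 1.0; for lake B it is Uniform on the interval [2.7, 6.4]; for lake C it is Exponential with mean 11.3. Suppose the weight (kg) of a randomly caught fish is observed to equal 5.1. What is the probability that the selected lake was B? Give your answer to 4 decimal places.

0.5739

Likelihoods f(5.1 | ·): A: 0.149727; B: 0.27027; C: 0.0563524.
Posterior ∝ prior × likelihood. Numerator for B: 0.35·0.27027 = 0.0945946.
Normalizing constant: 0.36·0.149727 + 0.35·0.27027 + 0.29·0.0563524 = 0.164839.
P(B | observation) = 0.0945946 / 0.164839 = 0.573862.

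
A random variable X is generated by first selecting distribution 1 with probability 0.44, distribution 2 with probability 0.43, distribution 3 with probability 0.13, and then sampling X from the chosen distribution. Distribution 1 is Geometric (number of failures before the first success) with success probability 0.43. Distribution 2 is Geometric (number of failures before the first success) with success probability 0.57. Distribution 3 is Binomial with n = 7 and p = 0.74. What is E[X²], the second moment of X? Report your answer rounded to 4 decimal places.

6.6067

For each component E[X²] = Var + (mean)², giving 1: 4.83991; 2: 1.89258; 3: 28.1792.
Overall E[X²] = 0.44·4.83991 + 0.43·1.89258 + 0.13·28.1792 = 6.60667.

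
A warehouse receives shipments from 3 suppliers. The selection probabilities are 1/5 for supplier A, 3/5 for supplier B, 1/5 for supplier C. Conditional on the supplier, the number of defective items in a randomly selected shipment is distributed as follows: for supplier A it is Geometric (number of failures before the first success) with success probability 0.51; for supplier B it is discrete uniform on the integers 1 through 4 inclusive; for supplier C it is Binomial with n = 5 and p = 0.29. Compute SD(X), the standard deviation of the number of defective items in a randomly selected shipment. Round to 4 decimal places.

Per component, A: μ=0.960784, E[X²]=2.807; B: μ=2.5, E[X²]=7.5; C: μ=1.45, E[X²]=3.132.
E[X] = 0.2·0.960784 + 0.6·2.5 + 0.2·1.45 = 1.98216.
E[X²] = 0.2·2.807 + 0.6·7.5 + 0.2·3.132 = 5.6878.
Var(X) = E[X²] − (E[X])² = 5.6878 − 3.92895 = 1.75885.
SD(X) = √1.75885 = 1.32622.

1.3262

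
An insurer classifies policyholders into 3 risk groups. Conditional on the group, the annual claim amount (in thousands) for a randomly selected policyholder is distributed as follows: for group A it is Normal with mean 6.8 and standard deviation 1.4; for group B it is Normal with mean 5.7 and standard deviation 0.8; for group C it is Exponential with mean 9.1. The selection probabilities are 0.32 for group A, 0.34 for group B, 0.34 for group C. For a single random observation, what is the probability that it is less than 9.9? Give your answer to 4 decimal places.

0.8812

Conditional on each group, P(X < 9.9): A: 0.986595; B: 1; C: 0.663081.
By total probability, P(X < 9.9) = 0.32·0.986595 + 0.34·1 + 0.34·0.663081 = 0.881158.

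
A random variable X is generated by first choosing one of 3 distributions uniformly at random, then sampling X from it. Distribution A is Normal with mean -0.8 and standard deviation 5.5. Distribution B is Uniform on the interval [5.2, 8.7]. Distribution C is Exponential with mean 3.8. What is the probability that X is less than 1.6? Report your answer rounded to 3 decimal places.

0.337

Conditional on each component, P(X < 1.6): A: 0.668714; B: 0; C: 0.343644.
By total probability, P(X < 1.6) = 0.333333·0.668714 + 0.333333·0 + 0.333333·0.343644 = 0.337453.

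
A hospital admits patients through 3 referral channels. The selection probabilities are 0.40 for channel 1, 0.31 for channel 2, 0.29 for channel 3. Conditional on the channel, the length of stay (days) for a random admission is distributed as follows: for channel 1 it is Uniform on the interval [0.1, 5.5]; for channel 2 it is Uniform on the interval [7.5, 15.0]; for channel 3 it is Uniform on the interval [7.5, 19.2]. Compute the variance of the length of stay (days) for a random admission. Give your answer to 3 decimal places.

Per component, 1: μ=2.8, E[X²]=10.27; 2: μ=11.25, E[X²]=131.25; 3: μ=13.35, E[X²]=189.63.
E[X] = 0.4·2.8 + 0.31·11.25 + 0.29·13.35 = 8.479.
E[X²] = 0.4·10.27 + 0.31·131.25 + 0.29·189.63 = 99.7882.
Var(X) = E[X²] − (E[X])² = 99.7882 − 71.8934 = 27.8948.

27.895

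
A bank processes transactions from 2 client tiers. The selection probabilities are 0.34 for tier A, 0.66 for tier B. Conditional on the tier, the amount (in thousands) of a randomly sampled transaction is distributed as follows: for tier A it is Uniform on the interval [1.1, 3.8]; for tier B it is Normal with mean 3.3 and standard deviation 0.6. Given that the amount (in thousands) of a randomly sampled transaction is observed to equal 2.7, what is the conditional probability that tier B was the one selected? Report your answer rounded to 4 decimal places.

0.6788

Likelihoods f(2.7 | ·): A: 0.37037; B: 0.403285.
Posterior ∝ prior × likelihood. Numerator for B: 0.66·0.403285 = 0.266168.
Normalizing constant: 0.34·0.37037 + 0.66·0.403285 = 0.392094.
P(B | observation) = 0.266168 / 0.392094 = 0.678837.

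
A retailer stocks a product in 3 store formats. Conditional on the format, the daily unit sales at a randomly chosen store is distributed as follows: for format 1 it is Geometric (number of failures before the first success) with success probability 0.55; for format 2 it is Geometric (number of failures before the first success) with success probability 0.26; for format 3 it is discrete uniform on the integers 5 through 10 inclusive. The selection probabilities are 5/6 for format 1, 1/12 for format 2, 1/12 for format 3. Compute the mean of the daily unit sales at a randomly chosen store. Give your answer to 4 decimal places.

Component means — 1: 0.818182; 2: 2.84615; 3: 7.5.
E[X] = 0.833333·0.818182 + 0.0833333·2.84615 + 0.0833333·7.5 = 1.544.

1.5440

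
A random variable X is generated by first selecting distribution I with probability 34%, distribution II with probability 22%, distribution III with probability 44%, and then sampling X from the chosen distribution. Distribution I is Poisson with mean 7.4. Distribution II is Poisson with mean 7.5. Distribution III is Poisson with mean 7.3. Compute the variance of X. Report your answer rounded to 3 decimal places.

7.384

Per component, I: μ=7.4, E[X²]=62.16; II: μ=7.5, E[X²]=63.75; III: μ=7.3, E[X²]=60.59.
E[X] = 0.34·7.4 + 0.22·7.5 + 0.44·7.3 = 7.378.
E[X²] = 0.34·62.16 + 0.22·63.75 + 0.44·60.59 = 61.819.
Var(X) = E[X²] − (E[X])² = 61.819 − 54.4349 = 7.38412.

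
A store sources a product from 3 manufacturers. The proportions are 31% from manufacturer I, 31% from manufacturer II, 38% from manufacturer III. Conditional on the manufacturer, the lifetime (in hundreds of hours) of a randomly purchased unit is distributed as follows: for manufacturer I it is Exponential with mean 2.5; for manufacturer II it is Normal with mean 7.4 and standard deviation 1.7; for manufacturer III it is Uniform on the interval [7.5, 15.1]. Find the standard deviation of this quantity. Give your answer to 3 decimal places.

4.229

Per component, I: μ=2.5, E[X²]=12.5; II: μ=7.4, E[X²]=57.65; III: μ=11.3, E[X²]=132.503.
E[X] = 0.31·2.5 + 0.31·7.4 + 0.38·11.3 = 7.363.
E[X²] = 0.31·12.5 + 0.31·57.65 + 0.38·132.503 = 72.0978.
Var(X) = E[X²] − (E[X])² = 72.0978 − 54.2138 = 17.884.
SD(X) = √17.884 = 4.22895.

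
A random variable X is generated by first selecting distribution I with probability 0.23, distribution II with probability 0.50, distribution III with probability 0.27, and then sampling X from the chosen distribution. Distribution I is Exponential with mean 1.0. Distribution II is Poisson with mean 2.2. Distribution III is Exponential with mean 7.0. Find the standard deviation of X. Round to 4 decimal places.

4.4801

Per component, I: μ=1, E[X²]=2; II: μ=2.2, E[X²]=7.04; III: μ=7, E[X²]=98.
E[X] = 0.23·1 + 0.5·2.2 + 0.27·7 = 3.22.
E[X²] = 0.23·2 + 0.5·7.04 + 0.27·98 = 30.44.
Var(X) = E[X²] − (E[X])² = 30.44 − 10.3684 = 20.0716.
SD(X) = √20.0716 = 4.48013.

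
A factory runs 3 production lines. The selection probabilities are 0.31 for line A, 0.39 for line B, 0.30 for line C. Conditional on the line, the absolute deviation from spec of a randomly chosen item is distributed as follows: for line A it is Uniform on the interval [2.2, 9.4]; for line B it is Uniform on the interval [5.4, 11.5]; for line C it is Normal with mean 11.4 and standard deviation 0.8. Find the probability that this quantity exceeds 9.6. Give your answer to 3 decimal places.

0.418

Conditional on each line, P(X > 9.6): A: 0; B: 0.311475; C: 0.987776.
By total probability, P(X > 9.6) = 0.31·0 + 0.39·0.311475 + 0.3·0.987776 = 0.417808.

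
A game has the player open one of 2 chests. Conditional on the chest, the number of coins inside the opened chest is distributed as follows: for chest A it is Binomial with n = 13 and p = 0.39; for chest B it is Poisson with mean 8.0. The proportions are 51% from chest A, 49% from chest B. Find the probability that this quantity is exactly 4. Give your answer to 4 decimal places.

Conditional on each chest, P(X = 4): A: 0.193434; B: 0.0572523.
By total probability, P(X = 4) = 0.51·0.193434 + 0.49·0.0572523 = 0.126705.

0.1267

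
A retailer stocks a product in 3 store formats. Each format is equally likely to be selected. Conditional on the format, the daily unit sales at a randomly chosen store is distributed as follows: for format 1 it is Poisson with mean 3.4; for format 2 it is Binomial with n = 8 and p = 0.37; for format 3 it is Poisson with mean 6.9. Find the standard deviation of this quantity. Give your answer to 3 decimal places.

2.676

Per component, 1: μ=3.4, E[X²]=14.96; 2: μ=2.96, E[X²]=10.6264; 3: μ=6.9, E[X²]=54.51.
E[X] = 0.333333·3.4 + 0.333333·2.96 + 0.333333·6.9 = 4.42.
E[X²] = 0.333333·14.96 + 0.333333·10.6264 + 0.333333·54.51 = 26.6988.
Var(X) = E[X²] − (E[X])² = 26.6988 − 19.5364 = 7.1624.
SD(X) = √7.1624 = 2.67627.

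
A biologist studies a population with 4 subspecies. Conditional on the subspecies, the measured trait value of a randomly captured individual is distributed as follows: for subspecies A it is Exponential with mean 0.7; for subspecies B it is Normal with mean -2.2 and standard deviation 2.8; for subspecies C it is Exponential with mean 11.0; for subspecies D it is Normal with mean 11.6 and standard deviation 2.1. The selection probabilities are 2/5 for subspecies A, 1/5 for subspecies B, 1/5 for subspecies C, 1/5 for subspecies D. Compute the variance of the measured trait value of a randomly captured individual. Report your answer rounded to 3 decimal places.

Per component, A: μ=0.7, E[X²]=0.98; B: μ=-2.2, E[X²]=12.68; C: μ=11, E[X²]=242; D: μ=11.6, E[X²]=138.97.
E[X] = 0.4·0.7 + 0.2·-2.2 + 0.2·11 + 0.2·11.6 = 4.36.
E[X²] = 0.4·0.98 + 0.2·12.68 + 0.2·242 + 0.2·138.97 = 79.122.
Var(X) = E[X²] − (E[X])² = 79.122 − 19.0096 = 60.1124.

60.112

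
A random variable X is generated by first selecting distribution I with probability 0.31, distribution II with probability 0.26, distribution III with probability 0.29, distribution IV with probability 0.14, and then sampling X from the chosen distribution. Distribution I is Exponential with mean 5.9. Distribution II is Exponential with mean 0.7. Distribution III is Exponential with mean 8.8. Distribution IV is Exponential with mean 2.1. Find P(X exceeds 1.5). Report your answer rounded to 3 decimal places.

0.584

Conditional on each component, P(X > 1.5): I: 0.775508; II: 0.117319; III: 0.843281; IV: 0.489542.
By total probability, P(X > 1.5) = 0.31·0.775508 + 0.26·0.117319 + 0.29·0.843281 + 0.14·0.489542 = 0.583998.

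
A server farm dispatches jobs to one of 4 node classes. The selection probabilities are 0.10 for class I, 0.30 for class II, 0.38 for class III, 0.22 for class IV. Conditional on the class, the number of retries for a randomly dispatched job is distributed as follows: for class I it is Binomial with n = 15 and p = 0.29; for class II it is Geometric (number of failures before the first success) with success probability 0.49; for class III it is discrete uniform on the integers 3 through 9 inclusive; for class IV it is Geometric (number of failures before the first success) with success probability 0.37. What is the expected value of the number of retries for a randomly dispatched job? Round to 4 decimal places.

Component means — I: 4.35; II: 1.04082; III: 6; IV: 1.7027.
E[X] = 0.1·4.35 + 0.3·1.04082 + 0.38·6 + 0.22·1.7027 = 3.40184.

3.4018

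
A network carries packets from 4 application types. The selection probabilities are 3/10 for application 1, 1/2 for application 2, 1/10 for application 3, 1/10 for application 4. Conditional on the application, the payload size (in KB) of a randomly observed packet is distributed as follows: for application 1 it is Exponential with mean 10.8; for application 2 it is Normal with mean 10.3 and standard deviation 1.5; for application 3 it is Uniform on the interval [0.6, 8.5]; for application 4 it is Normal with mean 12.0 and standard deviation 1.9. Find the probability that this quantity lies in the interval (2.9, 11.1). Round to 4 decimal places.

Conditional on each application, P(2.9 < X < 11.1): 1: 0.40671; 2: 0.703098; 3: 0.708861; 4: 0.317862.
By total probability, P(2.9 < X < 11.1) = 0.3·0.40671 + 0.5·0.703098 + 0.1·0.708861 + 0.1·0.317862 = 0.576234.

0.5762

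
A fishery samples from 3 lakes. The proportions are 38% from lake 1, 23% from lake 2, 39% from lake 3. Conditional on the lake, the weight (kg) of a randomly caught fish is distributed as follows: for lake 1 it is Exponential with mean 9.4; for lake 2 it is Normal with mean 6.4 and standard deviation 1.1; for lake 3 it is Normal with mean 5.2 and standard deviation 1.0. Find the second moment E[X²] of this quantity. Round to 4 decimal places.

For each component E[X²] = Var + (mean)², giving 1: 176.72; 2: 42.17; 3: 28.04.
Overall E[X²] = 0.38·176.72 + 0.23·42.17 + 0.39·28.04 = 87.7883.

87.7883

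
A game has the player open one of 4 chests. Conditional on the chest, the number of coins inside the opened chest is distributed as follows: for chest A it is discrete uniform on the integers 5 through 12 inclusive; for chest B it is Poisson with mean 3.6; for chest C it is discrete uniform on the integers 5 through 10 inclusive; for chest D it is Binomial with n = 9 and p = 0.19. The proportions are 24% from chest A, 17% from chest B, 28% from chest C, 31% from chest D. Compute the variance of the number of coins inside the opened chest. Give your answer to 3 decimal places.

11.417

Per component, A: μ=8.5, E[X²]=77.5; B: μ=3.6, E[X²]=16.56; C: μ=7.5, E[X²]=59.1667; D: μ=1.71, E[X²]=4.3092.
E[X] = 0.24·8.5 + 0.17·3.6 + 0.28·7.5 + 0.31·1.71 = 5.2821.
E[X²] = 0.24·77.5 + 0.17·16.56 + 0.28·59.1667 + 0.31·4.3092 = 39.3177.
Var(X) = E[X²] − (E[X])² = 39.3177 − 27.9006 = 11.4171.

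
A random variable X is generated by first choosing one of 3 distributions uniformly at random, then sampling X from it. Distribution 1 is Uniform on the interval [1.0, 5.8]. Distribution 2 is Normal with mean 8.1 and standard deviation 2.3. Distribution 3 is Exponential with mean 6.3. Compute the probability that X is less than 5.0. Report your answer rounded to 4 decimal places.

Conditional on each component, P(X < 5.0): 1: 0.833333; 2: 0.0888572; 3: 0.547809.
By total probability, P(X < 5.0) = 0.333333·0.833333 + 0.333333·0.0888572 + 0.333333·0.547809 = 0.49.

0.4900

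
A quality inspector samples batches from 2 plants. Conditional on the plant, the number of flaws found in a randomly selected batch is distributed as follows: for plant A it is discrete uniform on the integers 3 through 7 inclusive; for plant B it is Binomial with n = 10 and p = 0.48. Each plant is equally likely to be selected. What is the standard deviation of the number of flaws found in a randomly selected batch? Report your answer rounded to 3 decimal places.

1.503

Per component, A: μ=5, E[X²]=27; B: μ=4.8, E[X²]=25.536.
E[X] = 0.5·5 + 0.5·4.8 = 4.9.
E[X²] = 0.5·27 + 0.5·25.536 = 26.268.
Var(X) = E[X²] − (E[X])² = 26.268 − 24.01 = 2.258.
SD(X) = √2.258 = 1.50266.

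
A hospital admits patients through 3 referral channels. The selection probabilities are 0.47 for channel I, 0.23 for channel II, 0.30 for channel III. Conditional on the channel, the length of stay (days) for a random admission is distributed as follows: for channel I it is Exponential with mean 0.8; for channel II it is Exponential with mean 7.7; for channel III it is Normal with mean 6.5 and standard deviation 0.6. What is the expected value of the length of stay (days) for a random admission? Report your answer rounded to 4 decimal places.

4.0970

Component means — I: 0.8; II: 7.7; III: 6.5.
E[X] = 0.47·0.8 + 0.23·7.7 + 0.3·6.5 = 4.097.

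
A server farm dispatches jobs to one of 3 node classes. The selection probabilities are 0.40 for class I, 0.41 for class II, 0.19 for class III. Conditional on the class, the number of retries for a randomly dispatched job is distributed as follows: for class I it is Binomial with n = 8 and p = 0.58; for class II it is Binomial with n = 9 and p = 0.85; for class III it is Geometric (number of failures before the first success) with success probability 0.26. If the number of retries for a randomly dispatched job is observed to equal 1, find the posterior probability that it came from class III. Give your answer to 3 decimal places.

Likelihoods P(X=1 | ·): I: 0.010697; II: 1.96061e-06; III: 0.1924.
Posterior ∝ prior × likelihood. Numerator for III: 0.19·0.1924 = 0.036556.
Normalizing constant: 0.4·0.010697 + 0.41·1.96061e-06 + 0.19·0.1924 = 0.0408356.
P(III | observation) = 0.036556 / 0.0408356 = 0.895199.

0.895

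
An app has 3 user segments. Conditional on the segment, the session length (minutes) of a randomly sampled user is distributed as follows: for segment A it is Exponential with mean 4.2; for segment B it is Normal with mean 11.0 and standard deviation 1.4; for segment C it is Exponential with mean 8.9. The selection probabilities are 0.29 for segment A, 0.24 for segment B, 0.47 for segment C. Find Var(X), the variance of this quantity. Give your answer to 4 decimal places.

Per component, A: μ=4.2, E[X²]=35.28; B: μ=11, E[X²]=122.96; C: μ=8.9, E[X²]=158.42.
E[X] = 0.29·4.2 + 0.24·11 + 0.47·8.9 = 8.041.
E[X²] = 0.29·35.28 + 0.24·122.96 + 0.47·158.42 = 114.199.
Var(X) = E[X²] − (E[X])² = 114.199 − 64.6577 = 49.5413.

49.5413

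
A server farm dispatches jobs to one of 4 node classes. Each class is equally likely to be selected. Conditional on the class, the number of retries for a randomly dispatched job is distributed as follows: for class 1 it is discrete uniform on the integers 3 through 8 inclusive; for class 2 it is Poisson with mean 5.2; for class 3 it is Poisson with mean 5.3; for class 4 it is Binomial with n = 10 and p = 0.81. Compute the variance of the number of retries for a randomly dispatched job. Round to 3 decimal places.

Per component, 1: μ=5.5, E[X²]=33.1667; 2: μ=5.2, E[X²]=32.24; 3: μ=5.3, E[X²]=33.39; 4: μ=8.1, E[X²]=67.149.
E[X] = 0.25·5.5 + 0.25·5.2 + 0.25·5.3 + 0.25·8.1 = 6.025.
E[X²] = 0.25·33.1667 + 0.25·32.24 + 0.25·33.39 + 0.25·67.149 = 41.4864.
Var(X) = E[X²] − (E[X])² = 41.4864 − 36.3006 = 5.18579.

5.186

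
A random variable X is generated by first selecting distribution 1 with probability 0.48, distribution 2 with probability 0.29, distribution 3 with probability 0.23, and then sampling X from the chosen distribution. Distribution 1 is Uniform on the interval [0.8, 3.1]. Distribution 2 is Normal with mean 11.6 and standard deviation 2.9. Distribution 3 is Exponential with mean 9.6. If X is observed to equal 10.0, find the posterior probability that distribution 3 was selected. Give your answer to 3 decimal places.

Likelihoods f(10.0 | ·): 1: 0; 2: 0.118144; 3: 0.0367569.
Posterior ∝ prior × likelihood. Numerator for 3: 0.23·0.0367569 = 0.00845408.
Normalizing constant: 0.48·0 + 0.29·0.118144 + 0.23·0.0367569 = 0.0427159.
P(3 | observation) = 0.00845408 / 0.0427159 = 0.197914.

0.198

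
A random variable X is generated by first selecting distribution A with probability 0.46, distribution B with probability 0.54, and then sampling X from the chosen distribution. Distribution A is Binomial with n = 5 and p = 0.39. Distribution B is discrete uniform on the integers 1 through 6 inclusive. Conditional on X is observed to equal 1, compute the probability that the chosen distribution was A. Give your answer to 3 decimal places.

Likelihoods P(X=1 | ·): A: 0.269994; B: 0.166667.
Posterior ∝ prior × likelihood. Numerator for A: 0.46·0.269994 = 0.124197.
Normalizing constant: 0.46·0.269994 + 0.54·0.166667 = 0.214197.
P(A | observation) = 0.124197 / 0.214197 = 0.579826.

0.580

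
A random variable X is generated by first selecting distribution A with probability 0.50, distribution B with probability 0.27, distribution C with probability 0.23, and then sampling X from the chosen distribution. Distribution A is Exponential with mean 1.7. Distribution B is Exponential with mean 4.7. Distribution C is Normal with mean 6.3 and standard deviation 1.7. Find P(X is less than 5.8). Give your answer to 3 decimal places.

0.763

Conditional on each component, P(X < 5.8): A: 0.967017; B: 0.708887; C: 0.384334.
By total probability, P(X < 5.8) = 0.5·0.967017 + 0.27·0.708887 + 0.23·0.384334 = 0.763305.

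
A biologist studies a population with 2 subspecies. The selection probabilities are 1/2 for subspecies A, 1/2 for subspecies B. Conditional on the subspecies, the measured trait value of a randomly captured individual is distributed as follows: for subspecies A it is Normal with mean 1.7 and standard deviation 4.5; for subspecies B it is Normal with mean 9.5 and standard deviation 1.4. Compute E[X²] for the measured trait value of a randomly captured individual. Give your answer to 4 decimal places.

57.6750

For each component E[X²] = Var + (mean)², giving A: 23.14; B: 92.21.
Overall E[X²] = 0.5·23.14 + 0.5·92.21 = 57.675.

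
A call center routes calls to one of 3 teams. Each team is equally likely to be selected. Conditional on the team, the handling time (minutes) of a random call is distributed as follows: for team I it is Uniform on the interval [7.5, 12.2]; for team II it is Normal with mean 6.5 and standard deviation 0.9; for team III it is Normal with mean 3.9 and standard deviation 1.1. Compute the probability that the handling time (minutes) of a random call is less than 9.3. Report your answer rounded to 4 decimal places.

0.7940

Conditional on each team, P(X < 9.3): I: 0.382979; II: 0.999068; III: 1.
By total probability, P(X < 9.3) = 0.333333·0.382979 + 0.333333·0.999068 + 0.333333·1 = 0.794015.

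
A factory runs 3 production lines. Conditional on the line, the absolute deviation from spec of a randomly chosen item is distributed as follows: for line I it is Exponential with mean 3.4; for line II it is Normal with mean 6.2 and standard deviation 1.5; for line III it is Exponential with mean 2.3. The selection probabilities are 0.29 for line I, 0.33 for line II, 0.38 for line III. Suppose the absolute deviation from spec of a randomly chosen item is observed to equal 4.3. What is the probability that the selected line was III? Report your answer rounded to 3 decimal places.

0.287

Likelihoods f(4.3 | ·): I: 0.083036; II: 0.119239; III: 0.0670394.
Posterior ∝ prior × likelihood. Numerator for III: 0.38·0.0670394 = 0.025475.
Normalizing constant: 0.29·0.083036 + 0.33·0.119239 + 0.38·0.0670394 = 0.0889043.
P(III | observation) = 0.025475 / 0.0889043 = 0.286544.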